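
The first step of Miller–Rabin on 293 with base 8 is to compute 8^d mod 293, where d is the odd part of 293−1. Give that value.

293 − 1 = 292 = 2^2 · 73, so d = 73.
8^1 ≡ 8 (mod 293)
8^2 ≡ 8^2 = 64 ≡ 64 (mod 293)
8^4 ≡ 64^2 = 4096 ≡ 287 (mod 293)
8^8 ≡ 287^2 = 82369 ≡ 36 (mod 293)
8^16 ≡ 36^2 = 1296 ≡ 124 (mod 293)
8^32 ≡ 124^2 = 15376 ≡ 140 (mod 293)
8^64 ≡ 140^2 = 19600 ≡ 262 (mod 293)
73 = 64 + 8 + 1 in binary powers of 2.
So 8^73 ≡ 262 · 36 · 8 ≡ 155 (mod 293).
Squaring chain: 155 → 292; reaches −1, so base 8 does not prove 293 composite.

155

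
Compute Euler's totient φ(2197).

2028

Factor: 2197 = 13^3.
φ(2197) = 13^2·(13−1) = 2028.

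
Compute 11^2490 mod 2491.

11^1 ≡ 11 (mod 2491)
11^2 ≡ 11^2 = 121 ≡ 121 (mod 2491)
11^4 ≡ 121^2 = 14641 ≡ 2186 (mod 2491)
11^8 ≡ 2186^2 = 4778596 ≡ 858 (mod 2491)
11^16 ≡ 858^2 = 736164 ≡ 1319 (mod 2491)
11^32 ≡ 1319^2 = 1739761 ≡ 1043 (mod 2491)
11^64 ≡ 1043^2 = 1087849 ≡ 1773 (mod 2491)
11^128 ≡ 1773^2 = 3143529 ≡ 2378 (mod 2491)
11^256 ≡ 2378^2 = 5654884 ≡ 314 (mod 2491)
11^512 ≡ 314^2 = 98596 ≡ 1447 (mod 2491)
11^1024 ≡ 1447^2 = 2093809 ≡ 1369 (mod 2491)
11^2048 ≡ 1369^2 = 1874161 ≡ 929 (mod 2491)
2490 = 2048 + 256 + 128 + 32 + 16 + 8 + 2 in binary powers of 2.
So 11^2490 ≡ 929 · 314 · 2378 · 1043 · 1319 · 858 · 121 ≡ 1353 (mod 2491).
Since 1353 ≠ 1, base 11 is a Fermat witness: 2491 is composite.

1353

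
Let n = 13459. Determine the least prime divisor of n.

13459 is odd.
Digit sum 22, not divisible by 3.
Ends in 9: not divisible by 5.
7: 13459 = 7·1922 + 5
11: 13459 = 11·1223 + 6
13: 13459 = 13·1035 + 4
17: 13459 = 17·791 + 12
19: 13459 = 19·708 + 7
23: 13459 = 23·585 + 4
29: 13459 = 29·464 + 3
31: 13459 = 31·434 + 5
37: 13459 = 37·363 + 28
41: 13459 = 41·328 + 11
43: 13459 = 43·313

43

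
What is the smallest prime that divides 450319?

19

450319 is odd.
Digit sum 22, not divisible by 3.
Ends in 9: not divisible by 5.
7: 450319 = 7·64331 + 2
11: 450319 = 11·40938 + 1
13: 450319 = 13·34639 + 12
17: 450319 = 17·26489 + 6
19: 450319 = 19·23701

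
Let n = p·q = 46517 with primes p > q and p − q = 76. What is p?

Since p = q + 76, we have 46517 = q(q + 76), so q² + 76q − 46517 = 0.
Discriminant: 76² + 4·46517 = 5776 + 186068 = 191844; √191844 = 438.
q = (−76 + 438)/2 = 181, and p = q + 76 = 257.
Check: 181 · 257 = 46517.

257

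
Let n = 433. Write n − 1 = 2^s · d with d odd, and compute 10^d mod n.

282

433 − 1 = 432 = 2^4 · 27, so d = 27.
10^1 ≡ 10 (mod 433)
10^2 ≡ 10^2 = 100 ≡ 100 (mod 433)
10^4 ≡ 100^2 = 10000 ≡ 41 (mod 433)
10^8 ≡ 41^2 = 1681 ≡ 382 (mod 433)
10^16 ≡ 382^2 = 145924 ≡ 3 (mod 433)
27 = 16 + 8 + 2 + 1 in binary powers of 2.
So 10^27 ≡ 3 · 382 · 100 · 10 ≡ 282 (mod 433).
Squaring chain: 282 → 285 → 254 → 432; reaches −1, so base 10 does not prove 433 composite.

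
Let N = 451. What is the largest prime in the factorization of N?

41

451 = 11 · 41
41 is prime.
So 451 = 11 · 41; the largest prime factor is 41.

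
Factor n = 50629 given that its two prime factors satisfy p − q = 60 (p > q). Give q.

197

Since p = q + 60, we have 50629 = q(q + 60), so q² + 60q − 50629 = 0.
Discriminant: 60² + 4·50629 = 3600 + 202516 = 206116; √206116 = 454.
q = (−60 + 454)/2 = 197, and p = q + 60 = 257.
Check: 197 · 257 = 50629.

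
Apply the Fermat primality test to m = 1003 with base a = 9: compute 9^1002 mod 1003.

9^1 ≡ 9 (mod 1003)
9^2 ≡ 9^2 = 81 ≡ 81 (mod 1003)
9^4 ≡ 81^2 = 6561 ≡ 543 (mod 1003)
9^8 ≡ 543^2 = 294849 ≡ 970 (mod 1003)
9^16 ≡ 970^2 = 940900 ≡ 86 (mod 1003)
9^32 ≡ 86^2 = 7396 ≡ 375 (mod 1003)
9^64 ≡ 375^2 = 140625 ≡ 205 (mod 1003)
9^128 ≡ 205^2 = 42025 ≡ 902 (mod 1003)
9^256 ≡ 902^2 = 813604 ≡ 171 (mod 1003)
9^512 ≡ 171^2 = 29241 ≡ 154 (mod 1003)
1002 = 512 + 256 + 128 + 64 + 32 + 8 + 2 in binary powers of 2.
So 9^1002 ≡ 154 · 171 · 902 · 205 · 375 · 970 · 81 ≡ 676 (mod 1003).
Since 676 ≠ 1, base 9 is a Fermat witness: 1003 is composite.

676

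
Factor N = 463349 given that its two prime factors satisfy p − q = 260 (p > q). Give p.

Since p = q + 260, we have 463349 = q(q + 260), so q² + 260q − 463349 = 0.
Discriminant: 260² + 4·463349 = 67600 + 1853396 = 1920996; √1920996 = 1386.
q = (−260 + 1386)/2 = 563, and p = q + 260 = 823.
Check: 563 · 823 = 463349.

823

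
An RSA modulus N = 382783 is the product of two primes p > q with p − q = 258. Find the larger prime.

Since p = q + 258, we have 382783 = q(q + 258), so q² + 258q − 382783 = 0.
Discriminant: 258² + 4·382783 = 66564 + 1531132 = 1597696; √1597696 = 1264.
q = (−258 + 1264)/2 = 503, and p = q + 258 = 761.
Check: 503 · 761 = 382783.

761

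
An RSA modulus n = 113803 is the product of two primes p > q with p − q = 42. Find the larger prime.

Since p = q + 42, we have 113803 = q(q + 42), so q² + 42q − 113803 = 0.
Discriminant: 42² + 4·113803 = 1764 + 455212 = 456976; √456976 = 676.
q = (−42 + 676)/2 = 317, and p = q + 42 = 359.
Check: 317 · 359 = 113803.

359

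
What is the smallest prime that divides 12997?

12997 is odd.
Digit sum 28, not divisible by 3.
Ends in 7: not divisible by 5.
7: 12997 = 7·1856 + 5
11: 12997 = 11·1181 + 6
13: 12997 = 13·999 + 10
17: 12997 = 17·764 + 9
19: 12997 = 19·684 + 1
23: 12997 = 23·565 + 2
29: 12997 = 29·448 + 5
31: 12997 = 31·419 + 8
37: 12997 = 37·351 + 10
41: 12997 = 41·317

41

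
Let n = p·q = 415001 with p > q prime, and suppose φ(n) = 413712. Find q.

613

φ(n) = (p−1)(q−1) = n − (p+q) + 1, so p + q = 415001 − 413712 + 1 = 1290.
p and q are the roots of t² − 1290t + 415001 = 0.
Discriminant: 1290² − 4·415001 = 1664100 − 1660004 = 4096; √4096 = 64.
q = (1290 − 64)/2 = 613, p = (1290 + 64)/2 = 677.
Check: 613 · 677 = 415001.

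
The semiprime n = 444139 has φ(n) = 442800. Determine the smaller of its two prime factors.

601

φ(n) = (p−1)(q−1) = n − (p+q) + 1, so p + q = 444139 − 442800 + 1 = 1340.
p and q are the roots of t² − 1340t + 444139 = 0.
Discriminant: 1340² − 4·444139 = 1795600 − 1776556 = 19044; √19044 = 138.
q = (1340 − 138)/2 = 601, p = (1340 + 138)/2 = 739.
Check: 601 · 739 = 444139.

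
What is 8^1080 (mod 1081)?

8^1 ≡ 8 (mod 1081)
8^2 ≡ 8^2 = 64 ≡ 64 (mod 1081)
8^4 ≡ 64^2 = 4096 ≡ 853 (mod 1081)
8^8 ≡ 853^2 = 727609 ≡ 96 (mod 1081)
8^16 ≡ 96^2 = 9216 ≡ 568 (mod 1081)
8^32 ≡ 568^2 = 322624 ≡ 486 (mod 1081)
8^64 ≡ 486^2 = 236196 ≡ 538 (mod 1081)
8^128 ≡ 538^2 = 289444 ≡ 817 (mod 1081)
8^256 ≡ 817^2 = 667489 ≡ 512 (mod 1081)
8^512 ≡ 512^2 = 262144 ≡ 542 (mod 1081)
8^1024 ≡ 542^2 = 293764 ≡ 813 (mod 1081)
1080 = 1024 + 32 + 16 + 8 in binary powers of 2.
So 8^1080 ≡ 813 · 486 · 568 · 96 ≡ 570 (mod 1081).
Since 570 ≠ 1, base 8 is a Fermat witness: 1081 is composite.

570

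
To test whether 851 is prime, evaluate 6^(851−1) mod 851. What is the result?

6^1 ≡ 6 (mod 851)
6^2 ≡ 6^2 = 36 ≡ 36 (mod 851)
6^4 ≡ 36^2 = 1296 ≡ 445 (mod 851)
6^8 ≡ 445^2 = 198025 ≡ 593 (mod 851)
6^16 ≡ 593^2 = 351649 ≡ 186 (mod 851)
6^32 ≡ 186^2 = 34596 ≡ 556 (mod 851)
6^64 ≡ 556^2 = 309136 ≡ 223 (mod 851)
6^128 ≡ 223^2 = 49729 ≡ 371 (mod 851)
6^256 ≡ 371^2 = 137641 ≡ 630 (mod 851)
6^512 ≡ 630^2 = 396900 ≡ 334 (mod 851)
850 = 512 + 256 + 64 + 16 + 2 in binary powers of 2.
So 6^850 ≡ 334 · 630 · 223 · 186 · 36 ≡ 147 (mod 851).
Since 147 ≠ 1, base 6 is a Fermat witness: 851 is composite.

147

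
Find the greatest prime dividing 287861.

59

287861 = 7 · 41123
41123 = 17 · 2419
2419 = 41 · 59
59 is prime.
So 287861 = 7 · 17 · 41 · 59; the largest prime factor is 59.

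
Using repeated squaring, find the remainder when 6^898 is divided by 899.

645

6^1 ≡ 6 (mod 899)
6^2 ≡ 6^2 = 36 ≡ 36 (mod 899)
6^4 ≡ 36^2 = 1296 ≡ 397 (mod 899)
6^8 ≡ 397^2 = 157609 ≡ 284 (mod 899)
6^16 ≡ 284^2 = 80656 ≡ 645 (mod 899)
6^32 ≡ 645^2 = 416025 ≡ 687 (mod 899)
6^64 ≡ 687^2 = 471969 ≡ 893 (mod 899)
6^128 ≡ 893^2 = 797449 ≡ 36 (mod 899)
6^256 ≡ 36^2 = 1296 ≡ 397 (mod 899)
6^512 ≡ 397^2 = 157609 ≡ 284 (mod 899)
898 = 512 + 256 + 128 + 2 in binary powers of 2.
So 6^898 ≡ 284 · 397 · 36 · 36 ≡ 645 (mod 899).
Since 645 ≠ 1, base 6 is a Fermat witness: 899 is composite.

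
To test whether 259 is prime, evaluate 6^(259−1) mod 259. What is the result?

6^1 ≡ 6 (mod 259)
6^2 ≡ 6^2 = 36 ≡ 36 (mod 259)
6^4 ≡ 36^2 = 1296 ≡ 1 (mod 259)
6^8 ≡ 1^2 = 1 ≡ 1 (mod 259)
6^16 ≡ 1^2 = 1 ≡ 1 (mod 259)
6^32 ≡ 1^2 = 1 ≡ 1 (mod 259)
6^64 ≡ 1^2 = 1 ≡ 1 (mod 259)
6^128 ≡ 1^2 = 1 ≡ 1 (mod 259)
6^256 ≡ 1^2 = 1 ≡ 1 (mod 259)
258 = 256 + 2 in binary powers of 2.
So 6^258 ≡ 1 · 36 ≡ 36 (mod 259).
Since 36 ≠ 1, base 6 is a Fermat witness: 259 is composite.

36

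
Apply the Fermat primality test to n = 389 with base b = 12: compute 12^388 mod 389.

12^1 ≡ 12 (mod 389)
12^2 ≡ 12^2 = 144 ≡ 144 (mod 389)
12^4 ≡ 144^2 = 20736 ≡ 119 (mod 389)
12^8 ≡ 119^2 = 14161 ≡ 157 (mod 389)
12^16 ≡ 157^2 = 24649 ≡ 142 (mod 389)
12^32 ≡ 142^2 = 20164 ≡ 325 (mod 389)
12^64 ≡ 325^2 = 105625 ≡ 206 (mod 389)
12^128 ≡ 206^2 = 42436 ≡ 35 (mod 389)
12^256 ≡ 35^2 = 1225 ≡ 58 (mod 389)
388 = 256 + 128 + 4 in binary powers of 2.
So 12^388 ≡ 58 · 35 · 119 ≡ 1 (mod 389).
Since the result is 1, base 12 gives no evidence that 389 is composite.

1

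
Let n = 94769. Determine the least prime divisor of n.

97

94769 is odd.
Digit sum 35, not divisible by 3.
Ends in 9: not divisible by 5.
7: 94769 = 7·13538 + 3
11: 94769 = 11·8615 + 4
13: 94769 = 13·7289 + 12
17: 94769 = 17·5574 + 11
19: 94769 = 19·4987 + 16
23: 94769 = 23·4120 + 9
29: 94769 = 29·3267 + 26
31: 94769 = 31·3057 + 2
37: 94769 = 37·2561 + 12
41: 94769 = 41·2311 + 18
43: 94769 = 43·2203 + 40
47: 94769 = 47·2016 + 17
53: 94769 = 53·1788 + 5
59: 94769 = 59·1606 + 15
61: 94769 = 61·1553 + 36
67: 94769 = 67·1414 + 31
71: 94769 = 71·1334 + 55
73: 94769 = 73·1298 + 15
79: 94769 = 79·1199 + 48
83: 94769 = 83·1141 + 66
89: 94769 = 89·1064 + 73
97: 94769 = 97·977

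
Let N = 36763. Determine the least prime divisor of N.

36763 is odd.
Digit sum 25, not divisible by 3.
Ends in 3: not divisible by 5.
7: 36763 = 7·5251 + 6
11: 36763 = 11·3342 + 1
13: 36763 = 13·2827 + 12
17: 36763 = 17·2162 + 9
19: 36763 = 19·1934 + 17
23: 36763 = 23·1598 + 9
29: 36763 = 29·1267 + 20
31: 36763 = 31·1185 + 28
37: 36763 = 37·993 + 22
41: 36763 = 41·896 + 27
43: 36763 = 43·854 + 41
47: 36763 = 47·782 + 9
53: 36763 = 53·693 + 34
59: 36763 = 59·623 + 6
61: 36763 = 61·602 + 41
67: 36763 = 67·548 + 47
71: 36763 = 71·517 + 56
73: 36763 = 73·503 + 44
79: 36763 = 79·465 + 28
83: 36763 = 83·442 + 77
89: 36763 = 89·413 + 6
97: 36763 = 97·379

97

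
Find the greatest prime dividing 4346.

4346 = 2 · 2173
2173 = 41 · 53
53 is prime.
So 4346 = 2 · 41 · 53; the largest prime factor is 53.

53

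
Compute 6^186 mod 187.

49

6^1 ≡ 6 (mod 187)
6^2 ≡ 6^2 = 36 ≡ 36 (mod 187)
6^4 ≡ 36^2 = 1296 ≡ 174 (mod 187)
6^8 ≡ 174^2 = 30276 ≡ 169 (mod 187)
6^16 ≡ 169^2 = 28561 ≡ 137 (mod 187)
6^32 ≡ 137^2 = 18769 ≡ 69 (mod 187)
6^64 ≡ 69^2 = 4761 ≡ 86 (mod 187)
6^128 ≡ 86^2 = 7396 ≡ 103 (mod 187)
186 = 128 + 32 + 16 + 8 + 2 in binary powers of 2.
So 6^186 ≡ 103 · 69 · 137 · 169 · 36 ≡ 49 (mod 187).
Since 49 ≠ 1, base 6 is a Fermat witness: 187 is composite.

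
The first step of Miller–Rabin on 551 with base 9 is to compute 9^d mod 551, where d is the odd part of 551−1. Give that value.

35

551 − 1 = 550 = 2^1 · 275, so d = 275.
9^1 ≡ 9 (mod 551)
9^2 ≡ 9^2 = 81 ≡ 81 (mod 551)
9^4 ≡ 81^2 = 6561 ≡ 500 (mod 551)
9^8 ≡ 500^2 = 250000 ≡ 397 (mod 551)
9^16 ≡ 397^2 = 157609 ≡ 23 (mod 551)
9^32 ≡ 23^2 = 529 ≡ 529 (mod 551)
9^64 ≡ 529^2 = 279841 ≡ 484 (mod 551)
9^128 ≡ 484^2 = 234256 ≡ 81 (mod 551)
9^256 ≡ 81^2 = 6561 ≡ 500 (mod 551)
275 = 256 + 16 + 2 + 1 in binary powers of 2.
So 9^275 ≡ 500 · 23 · 81 · 9 ≡ 35 (mod 551).
Squaring chain: 35; never reaches −1, so base 9 is a Miller–Rabin witness that 551 is composite.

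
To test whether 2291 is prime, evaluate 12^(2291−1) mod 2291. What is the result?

12^1 ≡ 12 (mod 2291)
12^2 ≡ 12^2 = 144 ≡ 144 (mod 2291)
12^4 ≡ 144^2 = 20736 ≡ 117 (mod 2291)
12^8 ≡ 117^2 = 13689 ≡ 2234 (mod 2291)
12^16 ≡ 2234^2 = 4990756 ≡ 958 (mod 2291)
12^32 ≡ 958^2 = 917764 ≡ 1364 (mod 2291)
12^64 ≡ 1364^2 = 1860496 ≡ 204 (mod 2291)
12^128 ≡ 204^2 = 41616 ≡ 378 (mod 2291)
12^256 ≡ 378^2 = 142884 ≡ 842 (mod 2291)
12^512 ≡ 842^2 = 708964 ≡ 1045 (mod 2291)
12^1024 ≡ 1045^2 = 1092025 ≡ 1509 (mod 2291)
12^2048 ≡ 1509^2 = 2277081 ≡ 2118 (mod 2291)
2290 = 2048 + 128 + 64 + 32 + 16 + 2 in binary powers of 2.
So 12^2290 ≡ 2118 · 378 · 204 · 1364 · 958 · 144 ≡ 144 (mod 2291).
Since 144 ≠ 1, base 12 is a Fermat witness: 2291 is composite.

144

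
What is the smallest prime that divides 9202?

9202 is even: 2 divides it.

2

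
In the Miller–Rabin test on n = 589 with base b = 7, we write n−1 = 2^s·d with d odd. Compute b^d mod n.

589 − 1 = 588 = 2^2 · 147, so d = 147.
7^1 ≡ 7 (mod 589)
7^2 ≡ 7^2 = 49 ≡ 49 (mod 589)
7^4 ≡ 49^2 = 2401 ≡ 45 (mod 589)
7^8 ≡ 45^2 = 2025 ≡ 258 (mod 589)
7^16 ≡ 258^2 = 66564 ≡ 7 (mod 589)
7^32 ≡ 7^2 = 49 ≡ 49 (mod 589)
7^64 ≡ 49^2 = 2401 ≡ 45 (mod 589)
7^128 ≡ 45^2 = 2025 ≡ 258 (mod 589)
147 = 128 + 16 + 2 + 1 in binary powers of 2.
So 7^147 ≡ 258 · 7 · 49 · 7 ≡ 419 (mod 589).
Squaring chain: 419 → 39; never reaches −1, so base 7 is a Miller–Rabin witness that 589 is composite.

419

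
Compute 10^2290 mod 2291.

10^1 ≡ 10 (mod 2291)
10^2 ≡ 10^2 = 100 ≡ 100 (mod 2291)
10^4 ≡ 100^2 = 10000 ≡ 836 (mod 2291)
10^8 ≡ 836^2 = 698896 ≡ 141 (mod 2291)
10^16 ≡ 141^2 = 19881 ≡ 1553 (mod 2291)
10^32 ≡ 1553^2 = 2411809 ≡ 1677 (mod 2291)
10^64 ≡ 1677^2 = 2812329 ≡ 1272 (mod 2291)
10^128 ≡ 1272^2 = 1617984 ≡ 538 (mod 2291)
10^256 ≡ 538^2 = 289444 ≡ 778 (mod 2291)
10^512 ≡ 778^2 = 605284 ≡ 460 (mod 2291)
10^1024 ≡ 460^2 = 211600 ≡ 828 (mod 2291)
10^2048 ≡ 828^2 = 685584 ≡ 575 (mod 2291)
2290 = 2048 + 128 + 64 + 32 + 16 + 2 in binary powers of 2.
So 10^2290 ≡ 575 · 538 · 1272 · 1677 · 1553 · 100 ≡ 1048 (mod 2291).
Since 1048 ≠ 1, base 10 is a Fermat witness: 2291 is composite.

1048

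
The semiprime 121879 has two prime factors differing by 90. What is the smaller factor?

Since p = q + 90, we have 121879 = q(q + 90), so q² + 90q − 121879 = 0.
Discriminant: 90² + 4·121879 = 8100 + 487516 = 495616; √495616 = 704.
q = (−90 + 704)/2 = 307, and p = q + 90 = 397.
Check: 307 · 397 = 121879.

307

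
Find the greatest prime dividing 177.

59

177 = 3 · 59
59 is prime.
So 177 = 3 · 59; the largest prime factor is 59.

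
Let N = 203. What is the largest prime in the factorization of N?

29

203 = 7 · 29
29 is prime.
So 203 = 7 · 29; the largest prime factor is 29.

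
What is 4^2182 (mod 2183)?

4^1 ≡ 4 (mod 2183)
4^2 ≡ 4^2 = 16 ≡ 16 (mod 2183)
4^4 ≡ 16^2 = 256 ≡ 256 (mod 2183)
4^8 ≡ 256^2 = 65536 ≡ 46 (mod 2183)
4^16 ≡ 46^2 = 2116 ≡ 2116 (mod 2183)
4^32 ≡ 2116^2 = 4477456 ≡ 123 (mod 2183)
4^64 ≡ 123^2 = 15129 ≡ 2031 (mod 2183)
4^128 ≡ 2031^2 = 4124961 ≡ 1274 (mod 2183)
4^256 ≡ 1274^2 = 1623076 ≡ 1107 (mod 2183)
4^512 ≡ 1107^2 = 1225449 ≡ 786 (mod 2183)
4^1024 ≡ 786^2 = 617796 ≡ 7 (mod 2183)
4^2048 ≡ 7^2 = 49 ≡ 49 (mod 2183)
2182 = 2048 + 128 + 4 + 2 in binary powers of 2.
So 4^2182 ≡ 49 · 1274 · 256 · 16 ≡ 2106 (mod 2183).
Since 2106 ≠ 1, base 4 is a Fermat witness: 2183 is composite.

2106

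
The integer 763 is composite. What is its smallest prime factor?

763 is odd.
Digit sum 16, not divisible by 3.
Ends in 3: not divisible by 5.
7: 763 = 7·109

7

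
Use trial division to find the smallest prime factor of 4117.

4117 is odd.
Digit sum 13, not divisible by 3.
Ends in 7: not divisible by 5.
7: 4117 = 7·588 + 1
11: 4117 = 11·374 + 3
13: 4117 = 13·316 + 9
17: 4117 = 17·242 + 3
19: 4117 = 19·216 + 13
23: 4117 = 23·179

23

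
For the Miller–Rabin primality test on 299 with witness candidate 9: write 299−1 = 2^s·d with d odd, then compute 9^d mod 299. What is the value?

299 − 1 = 298 = 2^1 · 149, so d = 149.
9^1 ≡ 9 (mod 299)
9^2 ≡ 9^2 = 81 ≡ 81 (mod 299)
9^4 ≡ 81^2 = 6561 ≡ 282 (mod 299)
9^8 ≡ 282^2 = 79524 ≡ 289 (mod 299)
9^16 ≡ 289^2 = 83521 ≡ 100 (mod 299)
9^32 ≡ 100^2 = 10000 ≡ 133 (mod 299)
9^64 ≡ 133^2 = 17689 ≡ 48 (mod 299)
9^128 ≡ 48^2 = 2304 ≡ 211 (mod 299)
149 = 128 + 16 + 4 + 1 in binary powers of 2.
So 9^149 ≡ 211 · 100 · 282 · 9 ≡ 3 (mod 299).
Squaring chain: 3; never reaches −1, so base 9 is a Miller–Rabin witness that 299 is composite.

3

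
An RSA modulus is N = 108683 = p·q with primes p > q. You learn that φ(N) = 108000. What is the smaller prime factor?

251

φ(n) = (p−1)(q−1) = n − (p+q) + 1, so p + q = 108683 − 108000 + 1 = 684.
p and q are the roots of t² − 684t + 108683 = 0.
Discriminant: 684² − 4·108683 = 467856 − 434732 = 33124; √33124 = 182.
q = (684 − 182)/2 = 251, p = (684 + 182)/2 = 433.
Check: 251 · 433 = 108683.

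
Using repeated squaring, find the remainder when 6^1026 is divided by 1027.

220

6^1 ≡ 6 (mod 1027)
6^2 ≡ 6^2 = 36 ≡ 36 (mod 1027)
6^4 ≡ 36^2 = 1296 ≡ 269 (mod 1027)
6^8 ≡ 269^2 = 72361 ≡ 471 (mod 1027)
6^16 ≡ 471^2 = 221841 ≡ 9 (mod 1027)
6^32 ≡ 9^2 = 81 ≡ 81 (mod 1027)
6^64 ≡ 81^2 = 6561 ≡ 399 (mod 1027)
6^128 ≡ 399^2 = 159201 ≡ 16 (mod 1027)
6^256 ≡ 16^2 = 256 ≡ 256 (mod 1027)
6^512 ≡ 256^2 = 65536 ≡ 835 (mod 1027)
6^1024 ≡ 835^2 = 697225 ≡ 919 (mod 1027)
1026 = 1024 + 2 in binary powers of 2.
So 6^1026 ≡ 919 · 36 ≡ 220 (mod 1027).
Since 220 ≠ 1, base 6 is a Fermat witness: 1027 is composite.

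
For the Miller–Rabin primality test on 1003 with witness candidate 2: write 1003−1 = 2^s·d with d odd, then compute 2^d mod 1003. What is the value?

1003 − 1 = 1002 = 2^1 · 501, so d = 501.
2^1 ≡ 2 (mod 1003)
2^2 ≡ 2^2 = 4 ≡ 4 (mod 1003)
2^4 ≡ 4^2 = 16 ≡ 16 (mod 1003)
2^8 ≡ 16^2 = 256 ≡ 256 (mod 1003)
2^16 ≡ 256^2 = 65536 ≡ 341 (mod 1003)
2^32 ≡ 341^2 = 116281 ≡ 936 (mod 1003)
2^64 ≡ 936^2 = 876096 ≡ 477 (mod 1003)
2^128 ≡ 477^2 = 227529 ≡ 851 (mod 1003)
2^256 ≡ 851^2 = 724201 ≡ 35 (mod 1003)
501 = 256 + 128 + 64 + 32 + 16 + 4 + 1 in binary powers of 2.
So 2^501 ≡ 35 · 851 · 477 · 936 · 341 · 16 · 2 ≡ 865 (mod 1003).
Squaring chain: 865; never reaches −1, so base 2 is a Miller–Rabin witness that 1003 is composite.

865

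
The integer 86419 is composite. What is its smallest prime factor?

86419 is odd.
Digit sum 28, not divisible by 3.
Ends in 9: not divisible by 5.
7: 86419 = 7·12345 + 4
11: 86419 = 11·7856 + 3
13: 86419 = 13·6647 + 8
17: 86419 = 17·5083 + 8
19: 86419 = 19·4548 + 7
23: 86419 = 23·3757 + 8
29: 86419 = 29·2979 + 28
31: 86419 = 31·2787 + 22
37: 86419 = 37·2335 + 24
41: 86419 = 41·2107 + 32
43: 86419 = 43·2009 + 32
47: 86419 = 47·1838 + 33
53: 86419 = 53·1630 + 29
59: 86419 = 59·1464 + 43
61: 86419 = 61·1416 + 43
67: 86419 = 67·1289 + 56
71: 86419 = 71·1217 + 12
73: 86419 = 73·1183 + 60
79: 86419 = 79·1093 + 72
83: 86419 = 83·1041 + 16
89: 86419 = 89·971

89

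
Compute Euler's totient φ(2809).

Factor: 2809 = 53^2.
φ(2809) = 53^1·(53−1) = 2756.

2756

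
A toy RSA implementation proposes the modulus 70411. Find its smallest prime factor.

11

70411 is odd.
Digit sum 13, not divisible by 3.
Ends in 1: not divisible by 5.
7: 70411 = 7·10058 + 5
11: 70411 = 11·6401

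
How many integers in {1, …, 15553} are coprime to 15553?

15300

Factor: 15553 = 103 · 151.
φ(15553) = (103−1) · (151−1) = 102 · 150 = 15300.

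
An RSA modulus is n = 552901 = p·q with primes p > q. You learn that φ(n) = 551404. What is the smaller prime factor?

659

φ(n) = (p−1)(q−1) = n − (p+q) + 1, so p + q = 552901 − 551404 + 1 = 1498.
p and q are the roots of t² − 1498t + 552901 = 0.
Discriminant: 1498² − 4·552901 = 2244004 − 2211604 = 32400; √32400 = 180.
q = (1498 − 180)/2 = 659, p = (1498 + 180)/2 = 839.
Check: 659 · 839 = 552901.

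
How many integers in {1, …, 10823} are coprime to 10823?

10608

Factor: 10823 = 79 · 137.
φ(10823) = (79−1) · (137−1) = 78 · 136 = 10608.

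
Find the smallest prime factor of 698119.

23

698119 is odd.
Digit sum 34, not divisible by 3.
Ends in 9: not divisible by 5.
7: 698119 = 7·99731 + 2
11: 698119 = 11·63465 + 4
13: 698119 = 13·53701 + 6
17: 698119 = 17·41065 + 14
19: 698119 = 19·36743 + 2
23: 698119 = 23·30353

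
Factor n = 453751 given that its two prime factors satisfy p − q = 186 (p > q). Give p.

Since p = q + 186, we have 453751 = q(q + 186), so q² + 186q − 453751 = 0.
Discriminant: 186² + 4·453751 = 34596 + 1815004 = 1849600; √1849600 = 1360.
q = (−186 + 1360)/2 = 587, and p = q + 186 = 773.
Check: 587 · 773 = 453751.

773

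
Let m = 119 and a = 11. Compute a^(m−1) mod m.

11^1 ≡ 11 (mod 119)
11^2 ≡ 11^2 = 121 ≡ 2 (mod 119)
11^4 ≡ 2^2 = 4 ≡ 4 (mod 119)
11^8 ≡ 4^2 = 16 ≡ 16 (mod 119)
11^16 ≡ 16^2 = 256 ≡ 18 (mod 119)
11^32 ≡ 18^2 = 324 ≡ 86 (mod 119)
11^64 ≡ 86^2 = 7396 ≡ 18 (mod 119)
118 = 64 + 32 + 16 + 4 + 2 in binary powers of 2.
So 11^118 ≡ 18 · 86 · 18 · 4 · 2 ≡ 25 (mod 119).
Since 25 ≠ 1, base 11 is a Fermat witness: 119 is composite.

25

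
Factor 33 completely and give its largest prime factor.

33 = 3 · 11
11 is prime.
So 33 = 3 · 11; the largest prime factor is 11.

11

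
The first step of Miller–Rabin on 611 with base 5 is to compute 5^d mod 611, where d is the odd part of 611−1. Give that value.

611 − 1 = 610 = 2^1 · 305, so d = 305.
5^1 ≡ 5 (mod 611)
5^2 ≡ 5^2 = 25 ≡ 25 (mod 611)
5^4 ≡ 25^2 = 625 ≡ 14 (mod 611)
5^8 ≡ 14^2 = 196 ≡ 196 (mod 611)
5^16 ≡ 196^2 = 38416 ≡ 534 (mod 611)
5^32 ≡ 534^2 = 285156 ≡ 430 (mod 611)
5^64 ≡ 430^2 = 184900 ≡ 378 (mod 611)
5^128 ≡ 378^2 = 142884 ≡ 521 (mod 611)
5^256 ≡ 521^2 = 271441 ≡ 157 (mod 611)
305 = 256 + 32 + 16 + 1 in binary powers of 2.
So 5^305 ≡ 157 · 430 · 534 · 5 ≡ 590 (mod 611).
Squaring chain: 590; never reaches −1, so base 5 is a Miller–Rabin witness that 611 is composite.

590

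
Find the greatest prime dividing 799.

799 = 17 · 47
47 is prime.
So 799 = 17 · 47; the largest prime factor is 47.

47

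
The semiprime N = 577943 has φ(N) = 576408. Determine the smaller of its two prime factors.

φ(n) = (p−1)(q−1) = n − (p+q) + 1, so p + q = 577943 − 576408 + 1 = 1536.
p and q are the roots of t² − 1536t + 577943 = 0.
Discriminant: 1536² − 4·577943 = 2359296 − 2311772 = 47524; √47524 = 218.
q = (1536 − 218)/2 = 659, p = (1536 + 218)/2 = 877.
Check: 659 · 877 = 577943.

659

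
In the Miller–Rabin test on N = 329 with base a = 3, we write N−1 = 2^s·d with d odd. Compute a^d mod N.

194

329 − 1 = 328 = 2^3 · 41, so d = 41.
3^1 ≡ 3 (mod 329)
3^2 ≡ 3^2 = 9 ≡ 9 (mod 329)
3^4 ≡ 9^2 = 81 ≡ 81 (mod 329)
3^8 ≡ 81^2 = 6561 ≡ 310 (mod 329)
3^16 ≡ 310^2 = 96100 ≡ 32 (mod 329)
3^32 ≡ 32^2 = 1024 ≡ 37 (mod 329)
41 = 32 + 8 + 1 in binary powers of 2.
So 3^41 ≡ 37 · 310 · 3 ≡ 194 (mod 329).
Squaring chain: 194 → 130 → 121; never reaches −1, so base 3 is a Miller–Rabin witness that 329 is composite.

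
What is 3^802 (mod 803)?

284

3^1 ≡ 3 (mod 803)
3^2 ≡ 3^2 = 9 ≡ 9 (mod 803)
3^4 ≡ 9^2 = 81 ≡ 81 (mod 803)
3^8 ≡ 81^2 = 6561 ≡ 137 (mod 803)
3^16 ≡ 137^2 = 18769 ≡ 300 (mod 803)
3^32 ≡ 300^2 = 90000 ≡ 64 (mod 803)
3^64 ≡ 64^2 = 4096 ≡ 81 (mod 803)
3^128 ≡ 81^2 = 6561 ≡ 137 (mod 803)
3^256 ≡ 137^2 = 18769 ≡ 300 (mod 803)
3^512 ≡ 300^2 = 90000 ≡ 64 (mod 803)
802 = 512 + 256 + 32 + 2 in binary powers of 2.
So 3^802 ≡ 64 · 300 · 64 · 9 ≡ 284 (mod 803).
Since 284 ≠ 1, base 3 is a Fermat witness: 803 is composite.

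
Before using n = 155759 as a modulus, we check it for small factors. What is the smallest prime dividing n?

155759 is odd.
Digit sum 32, not divisible by 3.
Ends in 9: not divisible by 5.
7: 155759 = 7·22251 + 2
11: 155759 = 11·14159 + 10
13: 155759 = 13·11981 + 6
17: 155759 = 17·9162 + 5
19: 155759 = 19·8197 + 16
23: 155759 = 23·6772 + 3
29: 155759 = 29·5371

29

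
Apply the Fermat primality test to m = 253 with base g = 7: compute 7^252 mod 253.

82

7^1 ≡ 7 (mod 253)
7^2 ≡ 7^2 = 49 ≡ 49 (mod 253)
7^4 ≡ 49^2 = 2401 ≡ 124 (mod 253)
7^8 ≡ 124^2 = 15376 ≡ 196 (mod 253)
7^16 ≡ 196^2 = 38416 ≡ 213 (mod 253)
7^32 ≡ 213^2 = 45369 ≡ 82 (mod 253)
7^64 ≡ 82^2 = 6724 ≡ 146 (mod 253)
7^128 ≡ 146^2 = 21316 ≡ 64 (mod 253)
252 = 128 + 64 + 32 + 16 + 8 + 4 in binary powers of 2.
So 7^252 ≡ 64 · 146 · 82 · 213 · 196 · 124 ≡ 82 (mod 253).
Since 82 ≠ 1, base 7 is a Fermat witness: 253 is composite.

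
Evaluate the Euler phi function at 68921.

Factor: 68921 = 41^3.
φ(68921) = 41^2·(41−1) = 67240.

67240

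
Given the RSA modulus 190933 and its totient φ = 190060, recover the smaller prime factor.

431

φ(n) = (p−1)(q−1) = n − (p+q) + 1, so p + q = 190933 − 190060 + 1 = 874.
p and q are the roots of t² − 874t + 190933 = 0.
Discriminant: 874² − 4·190933 = 763876 − 763732 = 144; √144 = 12.
q = (874 − 12)/2 = 431, p = (874 + 12)/2 = 443.
Check: 431 · 443 = 190933.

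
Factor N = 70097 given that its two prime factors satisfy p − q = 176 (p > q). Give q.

191

Since p = q + 176, we have 70097 = q(q + 176), so q² + 176q − 70097 = 0.
Discriminant: 176² + 4·70097 = 30976 + 280388 = 311364; √311364 = 558.
q = (−176 + 558)/2 = 191, and p = q + 176 = 367.
Check: 191 · 367 = 70097.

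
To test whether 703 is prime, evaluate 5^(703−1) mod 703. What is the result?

628

5^1 ≡ 5 (mod 703)
5^2 ≡ 5^2 = 25 ≡ 25 (mod 703)
5^4 ≡ 25^2 = 625 ≡ 625 (mod 703)
5^8 ≡ 625^2 = 390625 ≡ 460 (mod 703)
5^16 ≡ 460^2 = 211600 ≡ 700 (mod 703)
5^32 ≡ 700^2 = 490000 ≡ 9 (mod 703)
5^64 ≡ 9^2 = 81 ≡ 81 (mod 703)
5^128 ≡ 81^2 = 6561 ≡ 234 (mod 703)
5^256 ≡ 234^2 = 54756 ≡ 625 (mod 703)
5^512 ≡ 625^2 = 390625 ≡ 460 (mod 703)
702 = 512 + 128 + 32 + 16 + 8 + 4 + 2 in binary powers of 2.
So 5^702 ≡ 460 · 234 · 9 · 700 · 460 · 625 · 25 ≡ 628 (mod 703).
Since 628 ≠ 1, base 5 is a Fermat witness: 703 is composite.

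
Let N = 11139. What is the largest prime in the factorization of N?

79

11139 = 3 · 3713
3713 = 47 · 79
79 is prime.
So 11139 = 3 · 47 · 79; the largest prime factor is 79.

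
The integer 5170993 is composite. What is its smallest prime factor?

67

5170993 is odd.
Digit sum 34, not divisible by 3.
Ends in 3: not divisible by 5.
7: 5170993 = 7·738713 + 2
11: 5170993 = 11·470090 + 3
13: 5170993 = 13·397768 + 9
17: 5170993 = 17·304176 + 1
19: 5170993 = 19·272157 + 10
23: 5170993 = 23·224825 + 18
29: 5170993 = 29·178310 + 3
31: 5170993 = 31·166806 + 7
37: 5170993 = 37·139756 + 21
41: 5170993 = 41·126121 + 32
43: 5170993 = 43·120255 + 28
47: 5170993 = 47·110021 + 6
53: 5170993 = 53·97565 + 48
59: 5170993 = 59·87643 + 56
61: 5170993 = 61·84770 + 23
67: 5170993 = 67·77179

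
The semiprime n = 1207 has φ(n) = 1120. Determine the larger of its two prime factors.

71

φ(n) = (p−1)(q−1) = n − (p+q) + 1, so p + q = 1207 − 1120 + 1 = 88.
p and q are the roots of t² − 88t + 1207 = 0.
Discriminant: 88² − 4·1207 = 7744 − 4828 = 2916; √2916 = 54.
q = (88 − 54)/2 = 17, p = (88 + 54)/2 = 71.
Check: 17 · 71 = 1207.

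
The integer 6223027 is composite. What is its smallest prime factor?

6223027 is odd.
Digit sum 22, not divisible by 3.
Ends in 7: not divisible by 5.
7: 6223027 = 7·889003 + 6
11: 6223027 = 11·565729 + 8
13: 6223027 = 13·478694 + 5
17: 6223027 = 17·366060 + 7
19: 6223027 = 19·327527 + 14
23: 6223027 = 23·270566 + 9
29: 6223027 = 29·214587 + 4
31: 6223027 = 31·200742 + 25
37: 6223027 = 37·168189 + 34
41: 6223027 = 41·151781 + 6
43: 6223027 = 43·144721 + 24
47: 6223027 = 47·132404 + 39
53: 6223027 = 53·117415 + 32
59: 6223027 = 59·105475 + 2
61: 6223027 = 61·102016 + 51
67: 6223027 = 67·92881

67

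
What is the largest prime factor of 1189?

41

1189 = 29 · 41
41 is prime.
So 1189 = 29 · 41; the largest prime factor is 41.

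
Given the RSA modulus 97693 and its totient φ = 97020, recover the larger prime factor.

φ(n) = (p−1)(q−1) = n − (p+q) + 1, so p + q = 97693 − 97020 + 1 = 674.
p and q are the roots of t² − 674t + 97693 = 0.
Discriminant: 674² − 4·97693 = 454276 − 390772 = 63504; √63504 = 252.
q = (674 − 252)/2 = 211, p = (674 + 252)/2 = 463.
Check: 211 · 463 = 97693.

463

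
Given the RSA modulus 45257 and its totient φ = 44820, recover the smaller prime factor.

φ(n) = (p−1)(q−1) = n − (p+q) + 1, so p + q = 45257 − 44820 + 1 = 438.
p and q are the roots of t² − 438t + 45257 = 0.
Discriminant: 438² − 4·45257 = 191844 − 181028 = 10816; √10816 = 104.
q = (438 − 104)/2 = 167, p = (438 + 104)/2 = 271.
Check: 167 · 271 = 45257.

167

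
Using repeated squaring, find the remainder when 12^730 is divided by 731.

12^1 ≡ 12 (mod 731)
12^2 ≡ 12^2 = 144 ≡ 144 (mod 731)
12^4 ≡ 144^2 = 20736 ≡ 268 (mod 731)
12^8 ≡ 268^2 = 71824 ≡ 186 (mod 731)
12^16 ≡ 186^2 = 34596 ≡ 239 (mod 731)
12^32 ≡ 239^2 = 57121 ≡ 103 (mod 731)
12^64 ≡ 103^2 = 10609 ≡ 375 (mod 731)
12^128 ≡ 375^2 = 140625 ≡ 273 (mod 731)
12^256 ≡ 273^2 = 74529 ≡ 698 (mod 731)
12^512 ≡ 698^2 = 487204 ≡ 358 (mod 731)
730 = 512 + 128 + 64 + 16 + 8 + 2 in binary powers of 2.
So 12^730 ≡ 358 · 273 · 375 · 239 · 186 · 144 ≡ 196 (mod 731).
Since 196 ≠ 1, base 12 is a Fermat witness: 731 is composite.

196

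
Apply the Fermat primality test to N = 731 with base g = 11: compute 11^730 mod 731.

11^1 ≡ 11 (mod 731)
11^2 ≡ 11^2 = 121 ≡ 121 (mod 731)
11^4 ≡ 121^2 = 14641 ≡ 21 (mod 731)
11^8 ≡ 21^2 = 441 ≡ 441 (mod 731)
11^16 ≡ 441^2 = 194481 ≡ 35 (mod 731)
11^32 ≡ 35^2 = 1225 ≡ 494 (mod 731)
11^64 ≡ 494^2 = 244036 ≡ 613 (mod 731)
11^128 ≡ 613^2 = 375769 ≡ 35 (mod 731)
11^256 ≡ 35^2 = 1225 ≡ 494 (mod 731)
11^512 ≡ 494^2 = 244036 ≡ 613 (mod 731)
730 = 512 + 128 + 64 + 16 + 8 + 2 in binary powers of 2.
So 11^730 ≡ 613 · 35 · 613 · 35 · 441 · 121 ≡ 508 (mod 731).
Since 508 ≠ 1, base 11 is a Fermat witness: 731 is composite.

508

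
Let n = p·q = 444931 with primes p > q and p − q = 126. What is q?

607

Since p = q + 126, we have 444931 = q(q + 126), so q² + 126q − 444931 = 0.
Discriminant: 126² + 4·444931 = 15876 + 1779724 = 1795600; √1795600 = 1340.
q = (−126 + 1340)/2 = 607, and p = q + 126 = 733.
Check: 607 · 733 = 444931.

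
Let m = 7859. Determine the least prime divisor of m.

29

7859 is odd.
Digit sum 29, not divisible by 3.
Ends in 9: not divisible by 5.
7: 7859 = 7·1122 + 5
11: 7859 = 11·714 + 5
13: 7859 = 13·604 + 7
17: 7859 = 17·462 + 5
19: 7859 = 19·413 + 12
23: 7859 = 23·341 + 16
29: 7859 = 29·271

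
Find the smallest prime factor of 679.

7

679 is odd.
Digit sum 22, not divisible by 3.
Ends in 9: not divisible by 5.
7: 679 = 7·97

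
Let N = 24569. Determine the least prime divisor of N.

79

24569 is odd.
Digit sum 26, not divisible by 3.
Ends in 9: not divisible by 5.
7: 24569 = 7·3509 + 6
11: 24569 = 11·2233 + 6
13: 24569 = 13·1889 + 12
17: 24569 = 17·1445 + 4
19: 24569 = 19·1293 + 2
23: 24569 = 23·1068 + 5
29: 24569 = 29·847 + 6
31: 24569 = 31·792 + 17
37: 24569 = 37·664 + 1
41: 24569 = 41·599 + 10
43: 24569 = 43·571 + 16
47: 24569 = 47·522 + 35
53: 24569 = 53·463 + 30
59: 24569 = 59·416 + 25
61: 24569 = 61·402 + 47
67: 24569 = 67·366 + 47
71: 24569 = 71·346 + 3
73: 24569 = 73·336 + 41
79: 24569 = 79·311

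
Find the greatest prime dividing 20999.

20999 = 11 · 1909
1909 = 23 · 83
83 is prime.
So 20999 = 11 · 23 · 83; the largest prime factor is 83.

83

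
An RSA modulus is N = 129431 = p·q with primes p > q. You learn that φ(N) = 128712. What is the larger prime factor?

φ(n) = (p−1)(q−1) = n − (p+q) + 1, so p + q = 129431 − 128712 + 1 = 720.
p and q are the roots of t² − 720t + 129431 = 0.
Discriminant: 720² − 4·129431 = 518400 − 517724 = 676; √676 = 26.
q = (720 − 26)/2 = 347, p = (720 + 26)/2 = 373.
Check: 347 · 373 = 129431.

373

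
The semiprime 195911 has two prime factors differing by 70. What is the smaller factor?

409

Since p = q + 70, we have 195911 = q(q + 70), so q² + 70q − 195911 = 0.
Discriminant: 70² + 4·195911 = 4900 + 783644 = 788544; √788544 = 888.
q = (−70 + 888)/2 = 409, and p = q + 70 = 479.
Check: 409 · 479 = 195911.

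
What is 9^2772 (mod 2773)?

1836

9^1 ≡ 9 (mod 2773)
9^2 ≡ 9^2 = 81 ≡ 81 (mod 2773)
9^4 ≡ 81^2 = 6561 ≡ 1015 (mod 2773)
9^8 ≡ 1015^2 = 1030225 ≡ 1442 (mod 2773)
9^16 ≡ 1442^2 = 2079364 ≡ 2387 (mod 2773)
9^32 ≡ 2387^2 = 5697769 ≡ 2027 (mod 2773)
9^64 ≡ 2027^2 = 4108729 ≡ 1916 (mod 2773)
9^128 ≡ 1916^2 = 3671056 ≡ 2377 (mod 2773)
9^256 ≡ 2377^2 = 5650129 ≡ 1528 (mod 2773)
9^512 ≡ 1528^2 = 2334784 ≡ 2691 (mod 2773)
9^1024 ≡ 2691^2 = 7241481 ≡ 1178 (mod 2773)
9^2048 ≡ 1178^2 = 1387684 ≡ 1184 (mod 2773)
2772 = 2048 + 512 + 128 + 64 + 16 + 4 in binary powers of 2.
So 9^2772 ≡ 1184 · 2691 · 2377 · 1916 · 2387 · 1015 ≡ 1836 (mod 2773).
Since 1836 ≠ 1, base 9 is a Fermat witness: 2773 is composite.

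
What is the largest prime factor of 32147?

32147 = 17 · 1891
1891 = 31 · 61
61 is prime.
So 32147 = 17 · 31 · 61; the largest prime factor is 61.

61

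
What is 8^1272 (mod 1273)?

8^1 ≡ 8 (mod 1273)
8^2 ≡ 8^2 = 64 ≡ 64 (mod 1273)
8^4 ≡ 64^2 = 4096 ≡ 277 (mod 1273)
8^8 ≡ 277^2 = 76729 ≡ 349 (mod 1273)
8^16 ≡ 349^2 = 121801 ≡ 866 (mod 1273)
8^32 ≡ 866^2 = 749956 ≡ 159 (mod 1273)
8^64 ≡ 159^2 = 25281 ≡ 1094 (mod 1273)
8^128 ≡ 1094^2 = 1196836 ≡ 216 (mod 1273)
8^256 ≡ 216^2 = 46656 ≡ 828 (mod 1273)
8^512 ≡ 828^2 = 685584 ≡ 710 (mod 1273)
8^1024 ≡ 710^2 = 504100 ≡ 1265 (mod 1273)
1272 = 1024 + 128 + 64 + 32 + 16 + 8 in binary powers of 2.
So 8^1272 ≡ 1265 · 216 · 1094 · 159 · 866 · 349 ≡ 685 (mod 1273).
Since 685 ≠ 1, base 8 is a Fermat witness: 1273 is composite.

685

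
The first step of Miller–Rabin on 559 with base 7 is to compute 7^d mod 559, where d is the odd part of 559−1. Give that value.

559 − 1 = 558 = 2^1 · 279, so d = 279.
7^1 ≡ 7 (mod 559)
7^2 ≡ 7^2 = 49 ≡ 49 (mod 559)
7^4 ≡ 49^2 = 2401 ≡ 165 (mod 559)
7^8 ≡ 165^2 = 27225 ≡ 393 (mod 559)
7^16 ≡ 393^2 = 154449 ≡ 165 (mod 559)
7^32 ≡ 165^2 = 27225 ≡ 393 (mod 559)
7^64 ≡ 393^2 = 154449 ≡ 165 (mod 559)
7^128 ≡ 165^2 = 27225 ≡ 393 (mod 559)
7^256 ≡ 393^2 = 154449 ≡ 165 (mod 559)
279 = 256 + 16 + 4 + 2 + 1 in binary powers of 2.
So 7^279 ≡ 165 · 165 · 165 · 49 · 7 ≡ 343 (mod 559).
Squaring chain: 343; never reaches −1, so base 7 is a Miller–Rabin witness that 559 is composite.

343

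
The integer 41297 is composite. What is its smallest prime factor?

41297 is odd.
Digit sum 23, not divisible by 3.
Ends in 7: not divisible by 5.
7: 41297 = 7·5899 + 4
11: 41297 = 11·3754 + 3
13: 41297 = 13·3176 + 9
17: 41297 = 17·2429 + 4
19: 41297 = 19·2173 + 10
23: 41297 = 23·1795 + 12
29: 41297 = 29·1424 + 1
31: 41297 = 31·1332 + 5
37: 41297 = 37·1116 + 5
41: 41297 = 41·1007 + 10
43: 41297 = 43·960 + 17
47: 41297 = 47·878 + 31
53: 41297 = 53·779 + 10
59: 41297 = 59·699 + 56
61: 41297 = 61·677

61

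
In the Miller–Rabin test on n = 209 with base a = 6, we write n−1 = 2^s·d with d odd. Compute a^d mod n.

209 − 1 = 208 = 2^4 · 13, so d = 13.
6^1 ≡ 6 (mod 209)
6^2 ≡ 6^2 = 36 ≡ 36 (mod 209)
6^4 ≡ 36^2 = 1296 ≡ 42 (mod 209)
6^8 ≡ 42^2 = 1764 ≡ 92 (mod 209)
13 = 8 + 4 + 1 in binary powers of 2.
So 6^13 ≡ 92 · 42 · 6 ≡ 194 (mod 209).
Squaring chain: 194 → 16 → 47 → 119; never reaches −1, so base 6 is a Miller–Rabin witness that 209 is composite.

194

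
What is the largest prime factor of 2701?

73

2701 = 37 · 73
73 is prime.
So 2701 = 37 · 73; the largest prime factor is 73.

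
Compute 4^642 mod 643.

1

4^1 ≡ 4 (mod 643)
4^2 ≡ 4^2 = 16 ≡ 16 (mod 643)
4^4 ≡ 16^2 = 256 ≡ 256 (mod 643)
4^8 ≡ 256^2 = 65536 ≡ 593 (mod 643)
4^16 ≡ 593^2 = 351649 ≡ 571 (mod 643)
4^32 ≡ 571^2 = 326041 ≡ 40 (mod 643)
4^64 ≡ 40^2 = 1600 ≡ 314 (mod 643)
4^128 ≡ 314^2 = 98596 ≡ 217 (mod 643)
4^256 ≡ 217^2 = 47089 ≡ 150 (mod 643)
4^512 ≡ 150^2 = 22500 ≡ 638 (mod 643)
642 = 512 + 128 + 2 in binary powers of 2.
So 4^642 ≡ 638 · 217 · 16 ≡ 1 (mod 643).
Since the result is 1, base 4 gives no evidence that 643 is composite.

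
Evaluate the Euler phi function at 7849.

Factor: 7849 = 47 · 167.
φ(7849) = (47−1) · (167−1) = 46 · 166 = 7636.

7636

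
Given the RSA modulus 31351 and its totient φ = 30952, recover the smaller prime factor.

107

φ(n) = (p−1)(q−1) = n − (p+q) + 1, so p + q = 31351 − 30952 + 1 = 400.
p and q are the roots of t² − 400t + 31351 = 0.
Discriminant: 400² − 4·31351 = 160000 − 125404 = 34596; √34596 = 186.
q = (400 − 186)/2 = 107, p = (400 + 186)/2 = 293.
Check: 107 · 293 = 31351.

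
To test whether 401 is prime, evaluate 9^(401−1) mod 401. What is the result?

1

9^1 ≡ 9 (mod 401)
9^2 ≡ 9^2 = 81 ≡ 81 (mod 401)
9^4 ≡ 81^2 = 6561 ≡ 145 (mod 401)
9^8 ≡ 145^2 = 21025 ≡ 173 (mod 401)
9^16 ≡ 173^2 = 29929 ≡ 255 (mod 401)
9^32 ≡ 255^2 = 65025 ≡ 63 (mod 401)
9^64 ≡ 63^2 = 3969 ≡ 360 (mod 401)
9^128 ≡ 360^2 = 129600 ≡ 77 (mod 401)
9^256 ≡ 77^2 = 5929 ≡ 315 (mod 401)
400 = 256 + 128 + 16 in binary powers of 2.
So 9^400 ≡ 315 · 77 · 255 ≡ 1 (mod 401).
Since the result is 1, base 9 gives no evidence that 401 is composite.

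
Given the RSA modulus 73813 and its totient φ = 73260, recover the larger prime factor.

331

φ(n) = (p−1)(q−1) = n − (p+q) + 1, so p + q = 73813 − 73260 + 1 = 554.
p and q are the roots of t² − 554t + 73813 = 0.
Discriminant: 554² − 4·73813 = 306916 − 295252 = 11664; √11664 = 108.
q = (554 − 108)/2 = 223, p = (554 + 108)/2 = 331.
Check: 223 · 331 = 73813.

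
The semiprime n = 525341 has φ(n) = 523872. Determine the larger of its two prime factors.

φ(n) = (p−1)(q−1) = n − (p+q) + 1, so p + q = 525341 − 523872 + 1 = 1470.
p and q are the roots of t² − 1470t + 525341 = 0.
Discriminant: 1470² − 4·525341 = 2160900 − 2101364 = 59536; √59536 = 244.
q = (1470 − 244)/2 = 613, p = (1470 + 244)/2 = 857.
Check: 613 · 857 = 525341.

857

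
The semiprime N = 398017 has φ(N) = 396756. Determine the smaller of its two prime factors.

619

φ(n) = (p−1)(q−1) = n − (p+q) + 1, so p + q = 398017 − 396756 + 1 = 1262.
p and q are the roots of t² − 1262t + 398017 = 0.
Discriminant: 1262² − 4·398017 = 1592644 − 1592068 = 576; √576 = 24.
q = (1262 − 24)/2 = 619, p = (1262 + 24)/2 = 643.
Check: 619 · 643 = 398017.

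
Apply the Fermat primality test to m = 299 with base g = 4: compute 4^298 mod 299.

4^1 ≡ 4 (mod 299)
4^2 ≡ 4^2 = 16 ≡ 16 (mod 299)
4^4 ≡ 16^2 = 256 ≡ 256 (mod 299)
4^8 ≡ 256^2 = 65536 ≡ 55 (mod 299)
4^16 ≡ 55^2 = 3025 ≡ 35 (mod 299)
4^32 ≡ 35^2 = 1225 ≡ 29 (mod 299)
4^64 ≡ 29^2 = 841 ≡ 243 (mod 299)
4^128 ≡ 243^2 = 59049 ≡ 146 (mod 299)
4^256 ≡ 146^2 = 21316 ≡ 87 (mod 299)
298 = 256 + 32 + 8 + 2 in binary powers of 2.
So 4^298 ≡ 87 · 29 · 55 · 16 ≡ 165 (mod 299).
Since 165 ≠ 1, base 4 is a Fermat witness: 299 is composite.

165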